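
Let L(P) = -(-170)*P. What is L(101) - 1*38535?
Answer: -21365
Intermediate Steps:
L(P) = 170*P
L(101) - 1*38535 = 170*101 - 1*38535 = 17170 - 38535 = -21365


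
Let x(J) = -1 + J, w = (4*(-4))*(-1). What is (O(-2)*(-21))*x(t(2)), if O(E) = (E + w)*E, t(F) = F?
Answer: 588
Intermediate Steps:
w = 16 (w = -16*(-1) = 16)
O(E) = E*(16 + E) (O(E) = (E + 16)*E = (16 + E)*E = E*(16 + E))
(O(-2)*(-21))*x(t(2)) = (-2*(16 - 2)*(-21))*(-1 + 2) = (-2*14*(-21))*1 = -28*(-21)*1 = 588*1 = 588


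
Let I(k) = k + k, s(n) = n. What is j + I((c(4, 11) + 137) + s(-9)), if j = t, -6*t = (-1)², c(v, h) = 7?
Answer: 1619/6 ≈ 269.83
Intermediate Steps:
t = -⅙ (t = -⅙*(-1)² = -⅙*1 = -⅙ ≈ -0.16667)
j = -⅙ ≈ -0.16667
I(k) = 2*k
j + I((c(4, 11) + 137) + s(-9)) = -⅙ + 2*((7 + 137) - 9) = -⅙ + 2*(144 - 9) = -⅙ + 2*135 = -⅙ + 270 = 1619/6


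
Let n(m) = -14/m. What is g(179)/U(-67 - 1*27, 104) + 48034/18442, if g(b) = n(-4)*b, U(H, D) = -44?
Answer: -9440417/811448 ≈ -11.634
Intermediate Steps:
g(b) = 7*b/2 (g(b) = (-14/(-4))*b = (-14*(-¼))*b = 7*b/2)
g(179)/U(-67 - 1*27, 104) + 48034/18442 = ((7/2)*179)/(-44) + 48034/18442 = (1253/2)*(-1/44) + 48034*(1/18442) = -1253/88 + 24017/9221 = -9440417/811448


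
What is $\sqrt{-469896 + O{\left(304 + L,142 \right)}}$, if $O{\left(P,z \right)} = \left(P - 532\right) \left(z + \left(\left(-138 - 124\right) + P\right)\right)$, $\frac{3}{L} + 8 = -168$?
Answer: $\frac{i \sqrt{15854980407}}{176} \approx 715.43 i$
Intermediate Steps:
$L = - \frac{3}{176}$ ($L = \frac{3}{-8 - 168} = \frac{3}{-176} = 3 \left(- \frac{1}{176}\right) = - \frac{3}{176} \approx -0.017045$)
$O{\left(P,z \right)} = \left(-532 + P\right) \left(-262 + P + z\right)$ ($O{\left(P,z \right)} = \left(-532 + P\right) \left(z + \left(-262 + P\right)\right) = \left(-532 + P\right) \left(-262 + P + z\right)$)
$\sqrt{-469896 + O{\left(304 + L,142 \right)}} = \sqrt{-469896 + \left(139384 + \left(304 - \frac{3}{176}\right)^{2} - 794 \left(304 - \frac{3}{176}\right) - 75544 + \left(304 - \frac{3}{176}\right) 142\right)} = \sqrt{-469896 + \left(139384 + \left(\frac{53501}{176}\right)^{2} - \frac{21239897}{88} - 75544 + \frac{53501}{176} \cdot 142\right)} = \sqrt{-469896 + \left(139384 + \frac{2862357001}{30976} - \frac{21239897}{88} - 75544 + \frac{3798571}{88}\right)} = \sqrt{-469896 - \frac{1299481911}{30976}} = \sqrt{- \frac{15854980407}{30976}} = \frac{i \sqrt{15854980407}}{176}$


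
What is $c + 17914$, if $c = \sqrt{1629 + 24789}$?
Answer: $17914 + \sqrt{26418} \approx 18077.0$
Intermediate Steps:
$c = \sqrt{26418} \approx 162.54$
$c + 17914 = \sqrt{26418} + 17914 = 17914 + \sqrt{26418}$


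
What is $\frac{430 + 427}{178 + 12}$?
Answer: $\frac{857}{190} \approx 4.5105$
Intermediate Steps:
$\frac{430 + 427}{178 + 12} = \frac{857}{190}$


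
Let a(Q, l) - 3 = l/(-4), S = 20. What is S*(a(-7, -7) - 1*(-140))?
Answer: 2895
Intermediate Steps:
a(Q, l) = 3 - l/4 (a(Q, l) = 3 + l/(-4) = 3 + l*(-¼) = 3 - l/4)
S*(a(-7, -7) - 1*(-140)) = 20*((3 - ¼*(-7)) - 1*(-140)) = 20*((3 + 7/4) + 140) = 20*(19/4 + 140) = 20*(579/4) = 2895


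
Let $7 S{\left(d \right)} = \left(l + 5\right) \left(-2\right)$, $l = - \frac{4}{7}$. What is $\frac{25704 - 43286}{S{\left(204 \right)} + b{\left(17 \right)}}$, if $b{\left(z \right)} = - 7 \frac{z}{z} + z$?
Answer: $- \frac{430759}{214} \approx -2012.9$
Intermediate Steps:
$l = - \frac{4}{7}$ ($l = \left(-4\right) \frac{1}{7} = - \frac{4}{7} \approx -0.57143$)
$b{\left(z \right)} = -7 + z$ ($b{\left(z \right)} = \left(-7\right) 1 + z = -7 + z$)
$S{\left(d \right)} = - \frac{62}{49}$ ($S{\left(d \right)} = \frac{\left(- \frac{4}{7} + 5\right) \left(-2\right)}{7} = \frac{\frac{31}{7} \left(-2\right)}{7} = \frac{1}{7} \left(- \frac{62}{7}\right) = - \frac{62}{49}$)
$\frac{25704 - 43286}{S{\left(204 \right)} + b{\left(17 \right)}} = \frac{25704 - 43286}{- \frac{62}{49} + \left(-7 + 17\right)} = - \frac{17582}{- \frac{62}{49} + 10} = - \frac{17582}{\frac{428}{49}} = \left(-17582\right) \frac{49}{428} = - \frac{430759}{214}$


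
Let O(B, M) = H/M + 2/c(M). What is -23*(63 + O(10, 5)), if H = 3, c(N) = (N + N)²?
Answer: -73163/50 ≈ -1463.3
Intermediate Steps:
c(N) = 4*N² (c(N) = (2*N)² = 4*N²)
O(B, M) = 1/(2*M²) + 3/M (O(B, M) = 3/M + 2/((4*M²)) = 3/M + 2*(1/(4*M²)) = 3/M + 1/(2*M²) = 1/(2*M²) + 3/M)
-23*(63 + O(10, 5)) = -23*(63 + (½)*(1 + 6*5)/5²) = -23*(63 + (½)*(1/25)*(1 + 30)) = -23*(63 + (½)*(1/25)*31) = -23*(63 + 31/50) = -23*3181/50 = -73163/50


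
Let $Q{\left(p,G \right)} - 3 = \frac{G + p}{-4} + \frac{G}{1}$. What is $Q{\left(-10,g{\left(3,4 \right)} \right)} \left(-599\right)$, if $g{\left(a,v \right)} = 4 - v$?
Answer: $- \frac{6589}{2} \approx -3294.5$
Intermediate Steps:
$Q{\left(p,G \right)} = 3 - \frac{p}{4} + \frac{3 G}{4}$ ($Q{\left(p,G \right)} = 3 + \left(\frac{G + p}{-4} + \frac{G}{1}\right) = 3 + \left(\left(G + p\right) \left(- \frac{1}{4}\right) + G 1\right) = 3 + \left(\left(- \frac{G}{4} - \frac{p}{4}\right) + G\right) = 3 + \left(- \frac{p}{4} + \frac{3 G}{4}\right) = 3 - \frac{p}{4} + \frac{3 G}{4}$)
$Q{\left(-10,g{\left(3,4 \right)} \right)} \left(-599\right) = \left(3 - - \frac{5}{2} + \frac{3 \left(4 - 4\right)}{4}\right) \left(-599\right) = \left(3 + \frac{5}{2} + \frac{3 \left(4 - 4\right)}{4}\right) \left(-599\right) = \left(3 + \frac{5}{2} + \frac{3}{4} \cdot 0\right) \left(-599\right) = \left(3 + \frac{5}{2} + 0\right) \left(-599\right) = \frac{11}{2} \left(-599\right) = - \frac{6589}{2}$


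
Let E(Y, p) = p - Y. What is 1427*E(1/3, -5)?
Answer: -22832/3 ≈ -7610.7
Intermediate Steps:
1427*E(1/3, -5) = 1427*(-5 - 1/3) = 1427*(-16/3) = -22832/3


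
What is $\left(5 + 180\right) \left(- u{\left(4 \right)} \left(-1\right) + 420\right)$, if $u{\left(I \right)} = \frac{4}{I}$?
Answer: $77885$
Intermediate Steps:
$\left(5 + 180\right) \left(- u{\left(4 \right)} \left(-1\right) + 420\right) = \left(5 + 180\right) \left(- \frac{4}{4} \left(-1\right) + 420\right) = 185 \left(- \frac{4}{4} \left(-1\right) + 420\right) = 185 \left(\left(-1\right) 1 \left(-1\right) + 420\right) = 185 \left(\left(-1\right) \left(-1\right) + 420\right) = 185 \left(1 + 420\right) = 185 \cdot 421 = 77885$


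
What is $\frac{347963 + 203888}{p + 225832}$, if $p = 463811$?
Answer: $\frac{551851}{689643} \approx 0.8002$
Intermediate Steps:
$\frac{347963 + 203888}{p + 225832} = \frac{347963 + 203888}{463811 + 225832} = \frac{551851}{689643}$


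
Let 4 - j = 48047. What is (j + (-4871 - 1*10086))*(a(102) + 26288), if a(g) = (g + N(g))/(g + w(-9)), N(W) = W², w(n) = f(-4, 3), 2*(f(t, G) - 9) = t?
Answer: -181181574000/109 ≈ -1.6622e+9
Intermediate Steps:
j = -48043 (j = 4 - 1*48047 = 4 - 48047 = -48043)
f(t, G) = 9 + t/2
w(n) = 7 (w(n) = 9 + (½)*(-4) = 9 - 2 = 7)
a(g) = (g + g²)/(7 + g) (a(g) = (g + g²)/(g + 7) = (g + g²)/(7 + g))
(j + (-4871 - 1*10086))*(a(102) + 26288) = (-48043 + (-4871 - 1*10086))*(102*(1 + 102)/(7 + 102) + 26288) = (-48043 + (-4871 - 10086))*(102*103/109 + 26288) = (-48043 - 14957)*(102*(1/109)*103 + 26288) = -63000*(10506/109 + 26288) = -63000*2875898/109 = -181181574000/109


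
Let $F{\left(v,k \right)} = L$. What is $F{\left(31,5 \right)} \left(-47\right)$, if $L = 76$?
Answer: $-3572$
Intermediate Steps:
$F{\left(v,k \right)} = 76$
$F{\left(31,5 \right)} \left(-47\right) = 76 \left(-47\right) = -3572$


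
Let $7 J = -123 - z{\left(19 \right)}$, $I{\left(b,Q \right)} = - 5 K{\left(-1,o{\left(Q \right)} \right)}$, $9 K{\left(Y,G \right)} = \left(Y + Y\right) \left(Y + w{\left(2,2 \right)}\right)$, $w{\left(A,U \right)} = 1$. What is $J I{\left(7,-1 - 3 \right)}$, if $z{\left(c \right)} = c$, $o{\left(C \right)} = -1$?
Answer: $0$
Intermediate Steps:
$K{\left(Y,G \right)} = \frac{2 Y \left(1 + Y\right)}{9}$ ($K{\left(Y,G \right)} = \frac{\left(Y + Y\right) \left(Y + 1\right)}{9} = \frac{2 Y \left(1 + Y\right)}{9}$)
$I{\left(b,Q \right)} = 0$ ($I{\left(b,Q \right)} = - 5 \cdot \frac{2}{9} \left(-1\right) \left(1 - 1\right) = - 5 \cdot \frac{2}{9} \left(-1\right) 0 = \left(-5\right) 0 = 0$)
$J = - \frac{142}{7}$ ($J = \frac{-123 - 19}{7} = \frac{1}{7} \left(-142\right) = - \frac{142}{7} \approx -20.286$)
$J I{\left(7,-1 - 3 \right)} = \left(- \frac{142}{7}\right) 0 = 0$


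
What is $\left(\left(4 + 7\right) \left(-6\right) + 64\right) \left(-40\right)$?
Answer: $80$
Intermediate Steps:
$\left(\left(4 + 7\right) \left(-6\right) + 64\right) \left(-40\right) = \left(11 \left(-6\right) + 64\right) \left(-40\right) = \left(-66 + 64\right) \left(-40\right) = \left(-2\right) \left(-40\right) = 80$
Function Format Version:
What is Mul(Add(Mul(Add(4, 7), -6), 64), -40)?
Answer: 80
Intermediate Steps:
Mul(Add(Mul(Add(4, 7), -6), 64), -40) = Mul(Add(Mul(11, -6), 64), -40) = Mul(Add(-66, 64), -40) = Mul(-2, -40) = 80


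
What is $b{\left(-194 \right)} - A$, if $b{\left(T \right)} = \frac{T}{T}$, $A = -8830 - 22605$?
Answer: $31436$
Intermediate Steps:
$A = -31435$ ($A = -8830 - 22605 = -31435$)
$b{\left(T \right)} = 1$
$b{\left(-194 \right)} - A = 1 - -31435 = 1 + 31435 = 31436$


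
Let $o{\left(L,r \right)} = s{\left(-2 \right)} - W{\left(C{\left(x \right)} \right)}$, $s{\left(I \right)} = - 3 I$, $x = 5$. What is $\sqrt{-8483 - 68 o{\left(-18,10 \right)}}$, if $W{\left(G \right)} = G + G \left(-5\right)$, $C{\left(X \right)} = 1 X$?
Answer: $3 i \sqrt{1139} \approx 101.25 i$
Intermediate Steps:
$C{\left(X \right)} = X$
$W{\left(G \right)} = - 4 G$ ($W{\left(G \right)} = G - 5 G = - 4 G$)
$o{\left(L,r \right)} = 26$ ($o{\left(L,r \right)} = \left(-3\right) \left(-2\right) - \left(-4\right) 5 = 6 - -20 = 6 + 20 = 26$)
$\sqrt{-8483 - 68 o{\left(-18,10 \right)}} = \sqrt{-8483 - 1768} = \sqrt{-10251} = 3 i \sqrt{1139}$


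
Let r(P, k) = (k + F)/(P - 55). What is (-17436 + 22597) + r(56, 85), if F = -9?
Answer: 5237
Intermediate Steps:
r(P, k) = (-9 + k)/(-55 + P) (r(P, k) = (k - 9)/(P - 55) = (-9 + k)/(-55 + P))
(-17436 + 22597) + r(56, 85) = (-17436 + 22597) + (-9 + 85)/(-55 + 56) = 5161 + 76/1 = 5161 + 1*76 = 5161 + 76 = 5237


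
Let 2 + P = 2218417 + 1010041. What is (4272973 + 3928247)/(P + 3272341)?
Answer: 8201220/6500797 ≈ 1.2616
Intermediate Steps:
P = 3228456 (P = -2 + (2218417 + 1010041) = -2 + 3228458 = 3228456)
(4272973 + 3928247)/(P + 3272341) = (4272973 + 3928247)/(3228456 + 3272341) = 8201220/6500797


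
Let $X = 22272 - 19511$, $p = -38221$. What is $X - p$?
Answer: $40982$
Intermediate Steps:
$X = 2761$
$X - p = 2761 - -38221 = 2761 + 38221 = 40982$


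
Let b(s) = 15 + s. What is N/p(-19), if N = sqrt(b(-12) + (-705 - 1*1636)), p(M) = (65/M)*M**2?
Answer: -I*sqrt(2338)/1235 ≈ -0.039152*I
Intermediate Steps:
p(M) = 65*M
N = I*sqrt(2338) (N = sqrt((15 - 12) + (-705 - 1*1636)) = sqrt(3 + (-705 - 1636)) = sqrt(3 - 2341) = sqrt(-2338) = I*sqrt(2338) ≈ 48.353*I)
N/p(-19) = (I*sqrt(2338))/((65*(-19))) = (I*sqrt(2338))/(-1235) = (I*sqrt(2338))*(-1/1235) = -I*sqrt(2338)/1235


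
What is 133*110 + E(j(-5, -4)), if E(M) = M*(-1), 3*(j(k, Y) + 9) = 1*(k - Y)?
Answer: 43918/3 ≈ 14639.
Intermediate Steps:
j(k, Y) = -9 - Y/3 + k/3 (j(k, Y) = -9 + (1*(k - Y))/3 = -9 + (k - Y)/3 = -9 + (-Y/3 + k/3) = -9 - Y/3 + k/3)
E(M) = -M
133*110 + E(j(-5, -4)) = 133*110 - (-9 - 1/3*(-4) + (1/3)*(-5)) = 14630 - (-9 + 4/3 - 5/3) = 14630 - 1*(-28/3) = 14630 + 28/3 = 43918/3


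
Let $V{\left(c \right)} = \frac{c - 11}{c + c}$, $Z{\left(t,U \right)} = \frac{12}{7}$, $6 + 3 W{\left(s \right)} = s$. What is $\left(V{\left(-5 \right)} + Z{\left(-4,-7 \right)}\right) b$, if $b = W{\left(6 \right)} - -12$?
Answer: $\frac{1392}{35} \approx 39.771$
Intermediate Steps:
$W{\left(s \right)} = -2 + \frac{s}{3}$
$Z{\left(t,U \right)} = \frac{12}{7}$ ($Z{\left(t,U \right)} = 12 \cdot \frac{1}{7} = \frac{12}{7}$)
$V{\left(c \right)} = \frac{-11 + c}{2 c}$
$b = 12$ ($b = \left(-2 + \frac{1}{3} \cdot 6\right) - -12 = \left(-2 + 2\right) + 12 = 0 + 12 = 12$)
$\left(V{\left(-5 \right)} + Z{\left(-4,-7 \right)}\right) b = \left(\frac{-11 - 5}{2 \left(-5\right)} + \frac{12}{7}\right) 12 = \left(\frac{1}{2} \left(- \frac{1}{5}\right) \left(-16\right) + \frac{12}{7}\right) 12 = \left(\frac{8}{5} + \frac{12}{7}\right) 12 = \frac{116}{35} \cdot 12 = \frac{1392}{35}$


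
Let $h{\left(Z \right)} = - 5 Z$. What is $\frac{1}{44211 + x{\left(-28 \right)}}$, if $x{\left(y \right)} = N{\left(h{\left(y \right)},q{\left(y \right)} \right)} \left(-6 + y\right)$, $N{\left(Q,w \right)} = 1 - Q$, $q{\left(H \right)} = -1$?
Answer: $\frac{1}{48937} \approx 2.0434 \cdot 10^{-5}$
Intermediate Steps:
$x{\left(y \right)} = \left(1 + 5 y\right) \left(-6 + y\right)$ ($x{\left(y \right)} = \left(1 - - 5 y\right) \left(-6 + y\right) = \left(1 + 5 y\right) \left(-6 + y\right)$)
$\frac{1}{44211 + x{\left(-28 \right)}} = \frac{1}{44211 + \left(1 + 5 \left(-28\right)\right) \left(-6 - 28\right)} = \frac{1}{44211 + \left(1 - 140\right) \left(-34\right)} = \frac{1}{44211 - -4726} = \frac{1}{44211 + 4726} = \frac{1}{48937}$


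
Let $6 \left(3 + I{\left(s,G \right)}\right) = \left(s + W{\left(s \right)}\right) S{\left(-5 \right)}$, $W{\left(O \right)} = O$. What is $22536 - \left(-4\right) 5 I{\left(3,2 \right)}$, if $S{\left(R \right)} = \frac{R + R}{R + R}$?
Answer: $22496$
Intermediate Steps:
$S{\left(R \right)} = 1$ ($S{\left(R \right)} = \frac{2 R}{2 R} = 2 R \frac{1}{2 R} = 1$)
$I{\left(s,G \right)} = -3 + \frac{s}{3}$ ($I{\left(s,G \right)} = -3 + \frac{\left(s + s\right) 1}{6} = -3 + \frac{2 s 1}{6} = -3 + \frac{2 s}{6} = -3 + \frac{s}{3}$)
$22536 - \left(-4\right) 5 I{\left(3,2 \right)} = 22536 - \left(-4\right) 5 \left(-3 + \frac{1}{3} \cdot 3\right) = 22536 - - 20 \left(-3 + 1\right) = 22536 - \left(-20\right) \left(-2\right) = 22536 - 40 = 22496$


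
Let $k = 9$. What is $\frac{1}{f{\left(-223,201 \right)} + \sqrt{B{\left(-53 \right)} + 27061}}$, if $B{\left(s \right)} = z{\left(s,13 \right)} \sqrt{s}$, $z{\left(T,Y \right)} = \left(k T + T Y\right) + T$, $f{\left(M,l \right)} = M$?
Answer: $- \frac{1}{223 - \sqrt{27061 - 1219 i \sqrt{53}}} \approx -0.014506 + 0.0068537 i$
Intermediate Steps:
$z{\left(T,Y \right)} = 10 T + T Y$ ($z{\left(T,Y \right)} = \left(9 T + T Y\right) + T = 10 T + T Y$)
$B{\left(s \right)} = 23 s^{\frac{3}{2}}$ ($B{\left(s \right)} = s \left(10 + 13\right) \sqrt{s} = s 23 \sqrt{s} = 23 s \sqrt{s} = 23 s^{\frac{3}{2}}$)
$\frac{1}{f{\left(-223,201 \right)} + \sqrt{B{\left(-53 \right)} + 27061}} = \frac{1}{-223 + \sqrt{23 \left(-53\right)^{\frac{3}{2}} + 27061}} = \frac{1}{-223 + \sqrt{23 \left(- 53 i \sqrt{53}\right) + 27061}} = \frac{1}{-223 + \sqrt{- 1219 i \sqrt{53} + 27061}} = \frac{1}{-223 + \sqrt{27061 - 1219 i \sqrt{53}}}$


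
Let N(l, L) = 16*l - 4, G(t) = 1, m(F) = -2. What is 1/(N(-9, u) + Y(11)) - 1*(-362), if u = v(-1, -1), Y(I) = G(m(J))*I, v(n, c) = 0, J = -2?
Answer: 49593/137 ≈ 361.99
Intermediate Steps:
Y(I) = I (Y(I) = 1*I = I)
u = 0
N(l, L) = -4 + 16*l
1/(N(-9, u) + Y(11)) - 1*(-362) = 1/((-4 + 16*(-9)) + 11) - 1*(-362) = 1/((-4 - 144) + 11) + 362 = 1/(-148 + 11) + 362 = 1/(-137) + 362 = -1/137 + 362 = 49593/137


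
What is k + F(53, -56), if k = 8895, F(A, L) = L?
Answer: 8839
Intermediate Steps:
k + F(53, -56) = 8895 - 56 = 8839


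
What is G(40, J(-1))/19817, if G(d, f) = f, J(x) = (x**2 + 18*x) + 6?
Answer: -11/19817 ≈ -0.00055508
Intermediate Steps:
J(x) = 6 + x**2 + 18*x
G(40, J(-1))/19817 = (6 + (-1)**2 + 18*(-1))/19817 = (6 + 1 - 18)*(1/19817) = -11*1/19817 = -11/19817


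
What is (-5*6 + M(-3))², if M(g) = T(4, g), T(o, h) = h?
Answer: 1089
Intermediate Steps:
M(g) = g
(-5*6 + M(-3))² = (-5*6 - 3)² = (-30 - 3)² = (-33)² = 1089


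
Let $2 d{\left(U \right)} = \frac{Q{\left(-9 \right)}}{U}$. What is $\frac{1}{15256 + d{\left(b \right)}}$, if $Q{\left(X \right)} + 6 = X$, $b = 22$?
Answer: $\frac{44}{671249} \approx 6.5549 \cdot 10^{-5}$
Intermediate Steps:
$Q{\left(X \right)} = -6 + X$
$d{\left(U \right)} = - \frac{15}{2 U}$ ($d{\left(U \right)} = \frac{\left(-6 - 9\right) \frac{1}{U}}{2} = \frac{\left(-15\right) \frac{1}{U}}{2} = - \frac{15}{2 U}$)
$\frac{1}{15256 + d{\left(b \right)}} = \frac{1}{15256 - \frac{15}{2 \cdot 22}} = \frac{1}{15256 - \frac{15}{44}} = \frac{1}{\frac{671249}{44}} = \frac{44}{671249}$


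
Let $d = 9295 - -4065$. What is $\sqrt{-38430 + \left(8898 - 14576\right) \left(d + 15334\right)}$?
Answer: $i \sqrt{162962962} \approx 12766.0 i$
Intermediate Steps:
$d = 13360$ ($d = 9295 + 4065 = 13360$)
$\sqrt{-38430 + \left(8898 - 14576\right) \left(d + 15334\right)} = \sqrt{-38430 + \left(8898 - 14576\right) \left(13360 + 15334\right)} = \sqrt{-38430 - 162924532} = \sqrt{-162962962} = i \sqrt{162962962}$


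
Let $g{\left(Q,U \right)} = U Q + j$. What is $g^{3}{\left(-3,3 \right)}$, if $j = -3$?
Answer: $-1728$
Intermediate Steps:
$g{\left(Q,U \right)} = -3 + Q U$ ($g{\left(Q,U \right)} = U Q - 3 = Q U - 3 = -3 + Q U$)
$g^{3}{\left(-3,3 \right)} = \left(-3 - 9\right)^{3} = \left(-12\right)^{3} = -1728$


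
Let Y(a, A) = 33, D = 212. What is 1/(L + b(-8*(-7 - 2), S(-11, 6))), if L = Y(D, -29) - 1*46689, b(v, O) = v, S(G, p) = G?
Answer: -1/46584 ≈ -2.1467e-5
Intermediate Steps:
L = -46656 (L = 33 - 1*46689 = 33 - 46689 = -46656)
1/(L + b(-8*(-7 - 2), S(-11, 6))) = 1/(-46656 - 8*(-7 - 2)) = 1/(-46656 - 8*(-9)) = 1/(-46656 + 72) = 1/(-46584) = -1/46584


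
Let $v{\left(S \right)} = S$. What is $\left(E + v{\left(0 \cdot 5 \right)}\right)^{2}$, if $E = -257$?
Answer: $66049$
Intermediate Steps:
$\left(E + v{\left(0 \cdot 5 \right)}\right)^{2} = \left(-257 + 0 \cdot 5\right)^{2} = \left(-257 + 0\right)^{2} = \left(-257\right)^{2} = 66049$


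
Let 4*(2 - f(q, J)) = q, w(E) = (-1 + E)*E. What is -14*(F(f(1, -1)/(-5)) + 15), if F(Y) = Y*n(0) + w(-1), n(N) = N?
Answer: -238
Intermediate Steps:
w(E) = E*(-1 + E)
f(q, J) = 2 - q/4
F(Y) = 2 (F(Y) = Y*0 - (-1 - 1) = 0 - 1*(-2) = 0 + 2 = 2)
-14*(F(f(1, -1)/(-5)) + 15) = -14*(2 + 15) = -14*17 = -238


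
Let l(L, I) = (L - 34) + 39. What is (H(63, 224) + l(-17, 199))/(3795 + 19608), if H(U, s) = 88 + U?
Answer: 139/23403 ≈ 0.0059394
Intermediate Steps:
l(L, I) = 5 + L (l(L, I) = (-34 + L) + 39 = 5 + L)
(H(63, 224) + l(-17, 199))/(3795 + 19608) = ((88 + 63) + (5 - 17))/(3795 + 19608) = (151 - 12)/23403 = 139*(1/23403) = 139/23403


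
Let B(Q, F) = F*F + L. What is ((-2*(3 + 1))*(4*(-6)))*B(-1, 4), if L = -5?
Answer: 2112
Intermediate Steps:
B(Q, F) = -5 + F² (B(Q, F) = F*F - 5 = F² - 5 = -5 + F²)
((-2*(3 + 1))*(4*(-6)))*B(-1, 4) = ((-2*(3 + 1))*(4*(-6)))*(-5 + 4²) = (-2*4*(-24))*(-5 + 16) = -8*(-24)*11 = 192*11 = 2112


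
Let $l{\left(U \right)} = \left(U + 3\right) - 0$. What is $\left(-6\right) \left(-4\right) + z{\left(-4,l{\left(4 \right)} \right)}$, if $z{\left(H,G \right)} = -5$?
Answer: $19$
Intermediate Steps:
$l{\left(U \right)} = 3 + U$ ($l{\left(U \right)} = \left(3 + U\right) + 0 = 3 + U$)
$\left(-6\right) \left(-4\right) + z{\left(-4,l{\left(4 \right)} \right)} = \left(-6\right) \left(-4\right) - 5 = 24 - 5 = 19$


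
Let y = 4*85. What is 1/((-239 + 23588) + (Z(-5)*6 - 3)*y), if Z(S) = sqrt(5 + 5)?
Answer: 2481/50774249 - 680*sqrt(10)/152322747 ≈ 3.4746e-5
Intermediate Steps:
y = 340
Z(S) = sqrt(10)
1/((-239 + 23588) + (Z(-5)*6 - 3)*y) = 1/((-239 + 23588) + (sqrt(10)*6 - 3)*340) = 1/(23349 + (6*sqrt(10) - 3)*340) = 1/(23349 + (-3 + 6*sqrt(10))*340) = 1/(23349 + (-1020 + 2040*sqrt(10))) = 1/(22329 + 2040*sqrt(10))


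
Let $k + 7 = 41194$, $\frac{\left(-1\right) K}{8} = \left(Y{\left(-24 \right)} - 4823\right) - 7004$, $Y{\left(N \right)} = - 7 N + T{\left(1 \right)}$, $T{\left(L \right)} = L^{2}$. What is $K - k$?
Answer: $52077$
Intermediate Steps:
$Y{\left(N \right)} = 1 - 7 N$ ($Y{\left(N \right)} = - 7 N + 1^{2} = - 7 N + 1 = 1 - 7 N$)
$K = 93264$ ($K = - 8 \left(\left(\left(1 - -168\right) - 4823\right) - 7004\right) = - 8 \left(\left(\left(1 + 168\right) - 4823\right) - 7004\right) = - 8 \left(\left(169 - 4823\right) - 7004\right) = - 8 \left(-4654 - 7004\right) = \left(-8\right) \left(-11658\right) = 93264$)
$k = 41187$ ($k = -7 + 41194 = 41187$)
$K - k = 93264 - 41187 = 52077$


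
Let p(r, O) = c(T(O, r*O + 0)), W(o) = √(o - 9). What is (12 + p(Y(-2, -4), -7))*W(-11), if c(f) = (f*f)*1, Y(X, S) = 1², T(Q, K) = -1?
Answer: 26*I*√5 ≈ 58.138*I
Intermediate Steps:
Y(X, S) = 1
W(o) = √(-9 + o)
c(f) = f² (c(f) = f²*1 = f²)
p(r, O) = 1 (p(r, O) = (-1)² = 1)
(12 + p(Y(-2, -4), -7))*W(-11) = (12 + 1)*√(-9 - 11) = 13*√(-20) = 13*(2*I*√5) = 26*I*√5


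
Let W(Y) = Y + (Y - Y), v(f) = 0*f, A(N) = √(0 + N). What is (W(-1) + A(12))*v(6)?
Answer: 0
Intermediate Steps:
A(N) = √N
v(f) = 0
W(Y) = Y (W(Y) = Y + 0 = Y)
(W(-1) + A(12))*v(6) = (-1 + √12)*0 = (-1 + 2*√3)*0 = 0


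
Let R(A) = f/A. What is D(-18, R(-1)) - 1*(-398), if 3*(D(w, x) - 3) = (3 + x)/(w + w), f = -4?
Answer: 43301/108 ≈ 400.94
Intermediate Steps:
R(A) = -4/A
D(w, x) = 3 + (3 + x)/(6*w) (D(w, x) = 3 + ((3 + x)/(w + w))/3 = 3 + ((3 + x)/((2*w)))/3 = 3 + ((3 + x)*(1/(2*w)))/3 = 3 + ((3 + x)/(2*w))/3 = 3 + (3 + x)/(6*w))
D(-18, R(-1)) - 1*(-398) = (1/6)*(3 - 4/(-1) + 18*(-18))/(-18) - 1*(-398) = (1/6)*(-1/18)*(3 - 4*(-1) - 324) + 398 = (1/6)*(-1/18)*(3 + 4 - 324) + 398 = (1/6)*(-1/18)*(-317) + 398 = 317/108 + 398 = 43301/108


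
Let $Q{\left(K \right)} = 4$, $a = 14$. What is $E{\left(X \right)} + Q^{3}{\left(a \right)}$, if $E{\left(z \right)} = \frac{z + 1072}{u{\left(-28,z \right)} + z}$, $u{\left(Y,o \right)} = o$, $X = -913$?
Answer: $\frac{116705}{1826} \approx 63.913$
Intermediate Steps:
$E{\left(z \right)} = \frac{1072 + z}{2 z}$ ($E{\left(z \right)} = \frac{z + 1072}{z + z} = \frac{1072 + z}{2 z}$)
$E{\left(X \right)} + Q^{3}{\left(a \right)} = \frac{1072 - 913}{2 \left(-913\right)} + 4^{3} = \frac{1}{2} \left(- \frac{1}{913}\right) 159 + 64 = - \frac{159}{1826} + 64 = \frac{116705}{1826}$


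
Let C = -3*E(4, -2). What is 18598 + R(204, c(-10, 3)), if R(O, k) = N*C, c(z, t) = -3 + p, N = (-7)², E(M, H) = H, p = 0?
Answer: 18892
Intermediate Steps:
N = 49
C = 6 (C = -3*(-2) = 6)
c(z, t) = -3 (c(z, t) = -3 + 0 = -3)
R(O, k) = 294 (R(O, k) = 49*6 = 294)
18598 + R(204, c(-10, 3)) = 18598 + 294 = 18892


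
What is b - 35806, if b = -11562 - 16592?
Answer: -63960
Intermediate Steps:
b = -28154
b - 35806 = -28154 - 35806 = -63960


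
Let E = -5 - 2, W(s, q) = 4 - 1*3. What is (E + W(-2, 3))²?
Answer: 36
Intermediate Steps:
W(s, q) = 1 (W(s, q) = 4 - 3 = 1)
E = -7
(E + W(-2, 3))² = (-7 + 1)² = (-6)² = 36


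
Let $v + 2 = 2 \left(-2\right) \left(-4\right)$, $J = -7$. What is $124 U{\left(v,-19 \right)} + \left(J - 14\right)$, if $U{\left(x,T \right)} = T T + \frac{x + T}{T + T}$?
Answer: $\frac{850427}{19} \approx 44759.0$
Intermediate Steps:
$v = 14$ ($v = -2 + 2 \left(-2\right) \left(-4\right) = -2 - -16 = -2 + 16 = 14$)
$U{\left(x,T \right)} = T^{2} + \frac{T + x}{2 T}$
$124 U{\left(v,-19 \right)} + \left(J - 14\right) = 124 \frac{-19 + 14 + 2 \left(-19\right)^{3}}{2 \left(-19\right)} - 21 = 124 \cdot \frac{1}{2} \left(- \frac{1}{19}\right) \left(-19 + 14 + 2 \left(-6859\right)\right) - 21 = 124 \cdot \frac{1}{2} \left(- \frac{1}{19}\right) \left(-19 + 14 - 13718\right) - 21 = 124 \cdot \frac{1}{2} \left(- \frac{1}{19}\right) \left(-13723\right) - 21 = 124 \cdot \frac{13723}{38} - 21 = \frac{850826}{19} - 21 = \frac{850427}{19}$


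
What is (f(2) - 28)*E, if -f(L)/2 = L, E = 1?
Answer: -32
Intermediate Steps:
f(L) = -2*L
(f(2) - 28)*E = (-2*2 - 28)*1 = (-4 - 28)*1 = -32*1 = -32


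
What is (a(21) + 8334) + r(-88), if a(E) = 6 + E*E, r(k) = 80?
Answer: 8861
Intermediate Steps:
a(E) = 6 + E²
(a(21) + 8334) + r(-88) = ((6 + 21²) + 8334) + 80 = ((6 + 441) + 8334) + 80 = (447 + 8334) + 80 = 8781 + 80 = 8861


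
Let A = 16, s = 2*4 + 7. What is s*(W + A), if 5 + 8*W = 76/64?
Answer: 29805/128 ≈ 232.85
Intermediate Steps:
s = 15 (s = 8 + 7 = 15)
W = -61/128 (W = -5/8 + (76/64)/8 = -5/8 + (76*(1/64))/8 = -5/8 + (⅛)*(19/16) = -5/8 + 19/128 = -61/128 ≈ -0.47656)
s*(W + A) = 15*(-61/128 + 16) = 15*(1987/128) = 29805/128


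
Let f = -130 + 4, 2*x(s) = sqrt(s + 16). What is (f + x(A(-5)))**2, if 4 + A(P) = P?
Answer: (252 - sqrt(7))**2/4 ≈ 15544.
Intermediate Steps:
A(P) = -4 + P
x(s) = sqrt(16 + s)/2 (x(s) = sqrt(s + 16)/2 = sqrt(16 + s)/2)
f = -126
(f + x(A(-5)))**2 = (-126 + sqrt(16 + (-4 - 5))/2)**2 = (-126 + sqrt(16 - 9)/2)**2 = (-126 + sqrt(7)/2)**2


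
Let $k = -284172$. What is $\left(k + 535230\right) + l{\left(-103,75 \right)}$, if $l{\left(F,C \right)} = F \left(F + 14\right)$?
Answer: $260225$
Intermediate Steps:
$l{\left(F,C \right)} = F \left(14 + F\right)$
$\left(k + 535230\right) + l{\left(-103,75 \right)} = \left(-284172 + 535230\right) - 103 \left(14 - 103\right) = 251058 - -9167 = 251058 + 9167 = 260225$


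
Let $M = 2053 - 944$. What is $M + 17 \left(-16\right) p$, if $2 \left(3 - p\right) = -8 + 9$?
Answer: $429$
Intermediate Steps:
$M = 1109$ ($M = 2053 - 944 = 1109$)
$p = \frac{5}{2}$ ($p = 3 - \frac{-8 + 9}{2} = 3 - \frac{1}{2} = \frac{5}{2} \approx 2.5$)
$M + 17 \left(-16\right) p = 1109 + 17 \left(-16\right) \frac{5}{2} = 1109 - 680 = 429$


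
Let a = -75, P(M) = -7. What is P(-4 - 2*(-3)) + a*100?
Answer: -7507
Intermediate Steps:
P(-4 - 2*(-3)) + a*100 = -7 - 75*100 = -7 - 7500 = -7507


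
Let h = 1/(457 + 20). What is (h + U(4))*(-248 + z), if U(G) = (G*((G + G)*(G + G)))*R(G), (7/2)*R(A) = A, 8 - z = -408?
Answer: 7815224/159 ≈ 49152.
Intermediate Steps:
z = 416 (z = 8 - 1*(-408) = 8 + 408 = 416)
R(A) = 2*A/7
h = 1/477 ≈ 0.0020964
U(G) = 8*G**4/7 (U(G) = (G*((G + G)*(G + G)))*(2*G/7) = (G*((2*G)*(2*G)))*(2*G/7) = (G*(4*G**2))*(2*G/7) = (4*G**3)*(2*G/7) = 8*G**4/7)
(h + U(4))*(-248 + z) = (1/477 + (8/7)*4**4)*(-248 + 416) = (1/477 + (8/7)*256)*168 = (1/477 + 2048/7)*168 = (976903/3339)*168 = 7815224/159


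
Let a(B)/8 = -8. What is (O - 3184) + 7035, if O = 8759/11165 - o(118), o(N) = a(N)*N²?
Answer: 9992538614/11165 ≈ 8.9499e+5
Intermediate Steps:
a(B) = -64 (a(B) = 8*(-8) = -64)
o(N) = -64*N²
O = 9949542199/11165 (O = 8759/11165 - (-64)*118² = 8759*(1/11165) - (-64)*13924 = 8759/11165 - 1*(-891136) = 8759/11165 + 891136 = 9949542199/11165 ≈ 8.9114e+5)
(O - 3184) + 7035 = (9949542199/11165 - 3184) + 7035 = 9913992839/11165 + 7035 = 9992538614/11165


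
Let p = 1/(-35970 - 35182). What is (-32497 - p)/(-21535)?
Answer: 2312226543/1532258320 ≈ 1.5090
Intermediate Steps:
p = -1/71152 (p = 1/(-71152) = -1/71152 ≈ -1.4054e-5)
(-32497 - p)/(-21535) = (-32497 - 1*(-1/71152))/(-21535) = (-32497 + 1/71152)*(-1/21535) = -2312226543/71152*(-1/21535) = 2312226543/1532258320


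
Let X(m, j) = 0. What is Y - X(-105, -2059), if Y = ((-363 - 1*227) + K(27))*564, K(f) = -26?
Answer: -347424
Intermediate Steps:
Y = -347424 (Y = ((-363 - 1*227) - 26)*564 = ((-363 - 227) - 26)*564 = (-590 - 26)*564 = -616*564 = -347424)
Y - X(-105, -2059) = -347424 - 1*0 = -347424 + 0 = -347424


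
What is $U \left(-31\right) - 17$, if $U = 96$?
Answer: $-2993$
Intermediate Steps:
$U \left(-31\right) - 17 = 96 \left(-31\right) - 17 = -2976 - 17 = -2993$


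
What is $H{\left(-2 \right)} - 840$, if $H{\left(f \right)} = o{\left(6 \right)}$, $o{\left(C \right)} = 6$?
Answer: $-834$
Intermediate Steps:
$H{\left(f \right)} = 6$
$H{\left(-2 \right)} - 840 = 6 - 840 = -834$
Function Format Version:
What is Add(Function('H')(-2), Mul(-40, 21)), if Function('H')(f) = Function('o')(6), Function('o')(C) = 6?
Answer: -834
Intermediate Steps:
Function('H')(f) = 6
Add(Function('H')(-2), Mul(-40, 21)) = Add(6, Mul(-40, 21)) = Add(6, -840) = -834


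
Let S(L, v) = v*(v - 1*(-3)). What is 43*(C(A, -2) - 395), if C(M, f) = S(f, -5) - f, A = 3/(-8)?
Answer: -16469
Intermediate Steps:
S(L, v) = v*(3 + v) (S(L, v) = v*(v + 3) = v*(3 + v))
A = -3/8 (A = 3*(-⅛) = -3/8 ≈ -0.37500)
C(M, f) = 10 - f (C(M, f) = -5*(3 - 5) - f = -5*(-2) - f = 10 - f)
43*(C(A, -2) - 395) = 43*((10 - 1*(-2)) - 395) = 43*((10 + 2) - 395) = 43*(12 - 395) = 43*(-383) = -16469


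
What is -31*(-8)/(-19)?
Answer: -248/19 ≈ -13.053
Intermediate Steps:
-31*(-8)/(-19) = 248*(-1/19) = -248/19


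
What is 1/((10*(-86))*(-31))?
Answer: 1/26660 ≈ 3.7509e-5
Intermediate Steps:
1/((10*(-86))*(-31)) = 1/(-860*(-31)) = 1/26660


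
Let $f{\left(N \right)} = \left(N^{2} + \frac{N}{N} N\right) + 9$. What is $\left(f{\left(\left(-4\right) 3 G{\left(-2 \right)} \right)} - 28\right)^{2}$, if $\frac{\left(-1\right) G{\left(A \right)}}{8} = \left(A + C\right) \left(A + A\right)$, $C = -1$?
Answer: $1764213528169$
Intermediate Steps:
$G{\left(A \right)} = - 16 A \left(-1 + A\right)$ ($G{\left(A \right)} = - 8 \left(A - 1\right) \left(A + A\right) = - 8 \left(-1 + A\right) 2 A = - 8 \cdot 2 A \left(-1 + A\right) = - 16 A \left(-1 + A\right)$)
$f{\left(N \right)} = 9 + N + N^{2}$ ($f{\left(N \right)} = \left(N^{2} + 1 N\right) + 9 = \left(N^{2} + N\right) + 9 = \left(N + N^{2}\right) + 9 = 9 + N + N^{2}$)
$\left(f{\left(\left(-4\right) 3 G{\left(-2 \right)} \right)} - 28\right)^{2} = \left(\left(9 + \left(-4\right) 3 \cdot 16 \left(-2\right) \left(1 - -2\right) + \left(\left(-4\right) 3 \cdot 16 \left(-2\right) \left(1 - -2\right)\right)^{2}\right) - 28\right)^{2} = \left(\left(9 - 12 \cdot 16 \left(-2\right) \left(1 + 2\right) + \left(- 12 \cdot 16 \left(-2\right) \left(1 + 2\right)\right)^{2}\right) - 28\right)^{2} = \left(\left(9 - 12 \cdot 16 \left(-2\right) 3 + \left(- 12 \cdot 16 \left(-2\right) 3\right)^{2}\right) - 28\right)^{2} = \left(\left(9 - -1152 + \left(\left(-12\right) \left(-96\right)\right)^{2}\right) - 28\right)^{2} = \left(\left(9 + 1152 + 1152^{2}\right) - 28\right)^{2} = \left(\left(9 + 1152 + 1327104\right) - 28\right)^{2} = \left(1328265 - 28\right)^{2} = 1328237^{2} = 1764213528169$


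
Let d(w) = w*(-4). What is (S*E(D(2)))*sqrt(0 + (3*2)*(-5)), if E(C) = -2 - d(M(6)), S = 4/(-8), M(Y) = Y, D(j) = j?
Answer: -11*I*sqrt(30) ≈ -60.25*I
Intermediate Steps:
d(w) = -4*w
S = -1/2 (S = 4*(-1/8) = -1/2 ≈ -0.50000)
E(C) = 22 (E(C) = -2 - (-4)*6 = -2 - 1*(-24) = -2 + 24 = 22)
(S*E(D(2)))*sqrt(0 + (3*2)*(-5)) = (-1/2*22)*sqrt(0 + (3*2)*(-5)) = -11*sqrt(0 + 6*(-5)) = -11*sqrt(0 - 30) = -11*I*sqrt(30)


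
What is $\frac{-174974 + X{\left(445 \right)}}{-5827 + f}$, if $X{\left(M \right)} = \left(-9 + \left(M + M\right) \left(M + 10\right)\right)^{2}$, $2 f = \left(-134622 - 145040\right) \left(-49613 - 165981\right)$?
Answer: $\frac{163977038507}{30146718787} \approx 5.4393$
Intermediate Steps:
$f = 30146724614$ ($f = \frac{\left(-134622 - 145040\right) \left(-49613 - 165981\right)}{2} = \frac{\left(-279662\right) \left(-215594\right)}{2} = \frac{1}{2} \cdot 60293449228 = 30146724614$)
$X{\left(M \right)} = \left(-9 + 2 M \left(10 + M\right)\right)^{2}$
$\frac{-174974 + X{\left(445 \right)}}{-5827 + f} = \frac{-174974 + \left(-9 + 2 \cdot 445^{2} + 20 \cdot 445\right)^{2}}{-5827 + 30146724614} = \frac{-174974 + \left(-9 + 2 \cdot 198025 + 8900\right)^{2}}{30146718787} = \left(-174974 + \left(-9 + 396050 + 8900\right)^{2}\right) \frac{1}{30146718787} = \left(-174974 + 404941^{2}\right) \frac{1}{30146718787} = \left(-174974 + 163977213481\right) \frac{1}{30146718787} = 163977038507 \cdot \frac{1}{30146718787} = \frac{163977038507}{30146718787}$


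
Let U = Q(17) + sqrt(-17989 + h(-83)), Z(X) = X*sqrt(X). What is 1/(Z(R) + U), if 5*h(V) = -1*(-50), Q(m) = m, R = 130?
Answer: 1/(17 + 130*sqrt(130) + I*sqrt(17979)) ≈ 0.00066172 - 5.9182e-5*I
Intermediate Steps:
Z(X) = X**(3/2)
h(V) = 10 (h(V) = (-1*(-50))/5 = (1/5)*50 = 10)
U = 17 + I*sqrt(17979) (U = 17 + sqrt(-17989 + 10) = 17 + sqrt(-17979) = 17 + I*sqrt(17979) ≈ 17.0 + 134.09*I)
1/(Z(R) + U) = 1/(130**(3/2) + (17 + I*sqrt(17979))) = 1/(130*sqrt(130) + (17 + I*sqrt(17979))) = 1/(17 + 130*sqrt(130) + I*sqrt(17979))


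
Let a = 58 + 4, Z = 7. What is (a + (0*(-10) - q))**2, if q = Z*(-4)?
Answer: 8100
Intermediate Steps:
q = -28 (q = 7*(-4) = -28)
a = 62
(a + (0*(-10) - q))**2 = (62 + (0*(-10) - 1*(-28)))**2 = (62 + (0 + 28))**2 = (62 + 28)**2 = 90**2 = 8100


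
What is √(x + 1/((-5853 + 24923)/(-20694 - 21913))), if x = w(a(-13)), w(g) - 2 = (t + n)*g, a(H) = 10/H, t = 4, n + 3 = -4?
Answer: √127432929390/247910 ≈ 1.4399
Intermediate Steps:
n = -7 (n = -3 - 4 = -7)
w(g) = 2 - 3*g (w(g) = 2 + (4 - 7)*g = 2 - 3*g)
x = 56/13 (x = 2 - 30/(-13) = 2 - 30*(-1)/13 = 2 - 3*(-10/13) = 2 + 30/13 = 56/13 ≈ 4.3077)
√(x + 1/((-5853 + 24923)/(-20694 - 21913))) = √(56/13 + 1/((-5853 + 24923)/(-20694 - 21913))) = √(56/13 + 1/(19070/(-42607))) = √(56/13 + 1/(19070*(-1/42607))) = √(56/13 + 1/(-19070/42607)) = √(56/13 - 42607/19070) = √(514029/247910) = √127432929390/247910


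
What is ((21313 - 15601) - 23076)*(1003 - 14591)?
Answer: 235942032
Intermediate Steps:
((21313 - 15601) - 23076)*(1003 - 14591) = (5712 - 23076)*(-13588) = -17364*(-13588) = 235942032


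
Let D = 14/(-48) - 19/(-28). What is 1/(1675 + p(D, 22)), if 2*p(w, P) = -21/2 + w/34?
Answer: 11424/19075289 ≈ 0.00059889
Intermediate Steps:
D = 65/168 (D = 14*(-1/48) - 19*(-1/28) = -7/24 + 19/28 = 65/168 ≈ 0.38690)
p(w, P) = -21/4 + w/68 (p(w, P) = (-21/2 + w/34)/2 = -21/4 + w/68)
1/(1675 + p(D, 22)) = 1/(1675 + (-21/4 + (1/68)*(65/168))) = 1/(1675 + (-21/4 + 65/11424)) = 1/(1675 - 59911/11424) = 1/(19075289/11424) = 11424/19075289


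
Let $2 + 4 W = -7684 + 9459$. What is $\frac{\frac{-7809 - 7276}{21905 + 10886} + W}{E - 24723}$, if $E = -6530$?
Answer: $- \frac{58078103}{4099268492} \approx -0.014168$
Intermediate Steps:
$W = \frac{1773}{4}$ ($W = - \frac{1}{2} + \frac{-7684 + 9459}{4} = - \frac{1}{2} + \frac{1}{4} \cdot 1775 = - \frac{1}{2} + \frac{1775}{4} = \frac{1773}{4} \approx 443.25$)
$\frac{\frac{-7809 - 7276}{21905 + 10886} + W}{E - 24723} = \frac{\frac{-7809 - 7276}{21905 + 10886} + \frac{1773}{4}}{-6530 - 24723} = \frac{- \frac{15085}{32791} + \frac{1773}{4}}{-31253} = \left(\left(-15085\right) \frac{1}{32791} + \frac{1773}{4}\right) \left(- \frac{1}{31253}\right) = \left(- \frac{15085}{32791} + \frac{1773}{4}\right) \left(- \frac{1}{31253}\right) = \frac{58078103}{131164} \left(- \frac{1}{31253}\right) = - \frac{58078103}{4099268492}$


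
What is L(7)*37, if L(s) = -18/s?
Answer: -666/7 ≈ -95.143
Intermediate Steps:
L(7)*37 = -18/7*37 = -666/7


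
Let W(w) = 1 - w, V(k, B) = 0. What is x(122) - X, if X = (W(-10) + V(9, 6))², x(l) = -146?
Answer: -267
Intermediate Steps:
X = 121 (X = ((1 - 1*(-10)) + 0)² = ((1 + 10) + 0)² = (11 + 0)² = 11² = 121)
x(122) - X = -146 - 1*121 = -146 - 121 = -267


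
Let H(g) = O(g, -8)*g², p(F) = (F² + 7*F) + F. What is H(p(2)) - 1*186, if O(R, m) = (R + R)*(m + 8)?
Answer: -186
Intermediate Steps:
O(R, m) = 2*R*(8 + m) (O(R, m) = (2*R)*(8 + m) = 2*R*(8 + m))
p(F) = F² + 8*F
H(g) = 0 (H(g) = (2*g*(8 - 8))*g² = (2*g*0)*g² = 0*g² = 0)
H(p(2)) - 1*186 = 0 - 1*186 = 0 - 186 = -186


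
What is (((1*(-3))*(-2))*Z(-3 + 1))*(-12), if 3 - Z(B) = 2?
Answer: -72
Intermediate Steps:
Z(B) = 1 (Z(B) = 3 - 1*2 = 3 - 2 = 1)
(((1*(-3))*(-2))*Z(-3 + 1))*(-12) = (((1*(-3))*(-2))*1)*(-12) = (-3*(-2)*1)*(-12) = (6*1)*(-12) = 6*(-12) = -72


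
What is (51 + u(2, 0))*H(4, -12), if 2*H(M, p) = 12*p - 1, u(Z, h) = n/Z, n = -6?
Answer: -3480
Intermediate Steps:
u(Z, h) = -6/Z
H(M, p) = -1/2 + 6*p (H(M, p) = (12*p - 1)/2 = (-1 + 12*p)/2 = -1/2 + 6*p)
(51 + u(2, 0))*H(4, -12) = (51 - 6/2)*(-1/2 + 6*(-12)) = (51 - 6*1/2)*(-1/2 - 72) = (51 - 3)*(-145/2) = 48*(-145/2) = -3480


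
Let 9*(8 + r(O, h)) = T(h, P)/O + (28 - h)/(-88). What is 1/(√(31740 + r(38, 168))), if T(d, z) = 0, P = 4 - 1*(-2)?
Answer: 3*√138225362/6282971 ≈ 0.0056137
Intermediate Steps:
P = 6 (P = 4 + 2 = 6)
r(O, h) = -1591/198 + h/792 (r(O, h) = -8 + (0/O + (28 - h)/(-88))/9 = -8 + (0 + (28 - h)*(-1/88))/9 = -8 + (0 + (-7/22 + h/88))/9 = -8 + (-7/22 + h/88)/9 = -8 + (-7/198 + h/792) = -1591/198 + h/792)
1/(√(31740 + r(38, 168))) = 1/(√(31740 + (-1591/198 + (1/792)*168))) = 1/(√(31740 + (-1591/198 + 7/33))) = 1/(√(31740 - 1549/198)) = 1/(√(6282971/198)) = 1/(√138225362/66) = 3*√138225362/6282971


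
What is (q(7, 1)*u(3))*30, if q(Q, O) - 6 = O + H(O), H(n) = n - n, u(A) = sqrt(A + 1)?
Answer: 420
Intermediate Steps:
u(A) = sqrt(1 + A)
H(n) = 0
q(Q, O) = 6 + O (q(Q, O) = 6 + (O + 0) = 6 + O)
(q(7, 1)*u(3))*30 = ((6 + 1)*sqrt(1 + 3))*30 = (7*sqrt(4))*30 = (7*2)*30 = 14*30 = 420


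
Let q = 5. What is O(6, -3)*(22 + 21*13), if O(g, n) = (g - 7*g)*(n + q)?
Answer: -21240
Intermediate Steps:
O(g, n) = -6*g*(5 + n) (O(g, n) = (g - 7*g)*(n + 5) = (-6*g)*(5 + n) = -6*g*(5 + n))
O(6, -3)*(22 + 21*13) = (-6*6*(5 - 3))*(22 + 21*13) = (-6*6*2)*(22 + 273) = -72*295 = -21240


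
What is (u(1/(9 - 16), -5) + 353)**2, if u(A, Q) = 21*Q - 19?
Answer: 52441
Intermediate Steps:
u(A, Q) = -19 + 21*Q
(u(1/(9 - 16), -5) + 353)**2 = ((-19 + 21*(-5)) + 353)**2 = ((-19 - 105) + 353)**2 = (-124 + 353)**2 = 229**2 = 52441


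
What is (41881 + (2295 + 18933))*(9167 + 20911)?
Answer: 1898192502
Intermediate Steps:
(41881 + (2295 + 18933))*(9167 + 20911) = (41881 + 21228)*30078 = 63109*30078 = 1898192502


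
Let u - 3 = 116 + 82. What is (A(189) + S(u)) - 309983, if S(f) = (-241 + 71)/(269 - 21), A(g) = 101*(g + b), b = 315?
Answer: -32125881/124 ≈ -2.5908e+5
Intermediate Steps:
A(g) = 31815 + 101*g (A(g) = 101*(g + 315) = 101*(315 + g) = 31815 + 101*g)
u = 201 (u = 3 + (116 + 82) = 3 + 198 = 201)
S(f) = -85/124 (S(f) = -170/248 = -170*1/248 = -85/124)
(A(189) + S(u)) - 309983 = ((31815 + 101*189) - 85/124) - 309983 = ((31815 + 19089) - 85/124) - 309983 = (50904 - 85/124) - 309983 = 6312011/124 - 309983 = -32125881/124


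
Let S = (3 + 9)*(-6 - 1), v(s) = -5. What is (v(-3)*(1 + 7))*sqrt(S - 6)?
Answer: -120*I*sqrt(10) ≈ -379.47*I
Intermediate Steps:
S = -84 (S = 12*(-7) = -84)
(v(-3)*(1 + 7))*sqrt(S - 6) = (-5*(1 + 7))*sqrt(-84 - 6) = (-5*8)*sqrt(-90) = -120*I*sqrt(10)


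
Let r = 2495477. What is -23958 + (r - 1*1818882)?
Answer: 652637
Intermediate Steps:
-23958 + (r - 1*1818882) = -23958 + (2495477 - 1*1818882) = -23958 + (2495477 - 1818882) = -23958 + 676595 = 652637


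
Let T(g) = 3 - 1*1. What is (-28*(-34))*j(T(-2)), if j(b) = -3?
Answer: -2856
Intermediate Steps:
T(g) = 2 (T(g) = 3 - 1 = 2)
(-28*(-34))*j(T(-2)) = -28*(-34)*(-3) = 952*(-3) = -2856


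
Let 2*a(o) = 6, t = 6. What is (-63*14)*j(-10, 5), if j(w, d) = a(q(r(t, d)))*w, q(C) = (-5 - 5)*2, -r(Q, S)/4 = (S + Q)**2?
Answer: 26460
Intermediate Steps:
r(Q, S) = -4*(Q + S)**2 (r(Q, S) = -4*(S + Q)**2 = -4*(Q + S)**2)
q(C) = -20 (q(C) = -10*2 = -20)
a(o) = 3 (a(o) = (1/2)*6 = 3)
j(w, d) = 3*w
(-63*14)*j(-10, 5) = (-63*14)*(3*(-10)) = -882*(-30) = 26460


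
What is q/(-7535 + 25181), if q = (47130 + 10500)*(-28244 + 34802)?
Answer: 3705270/173 ≈ 21418.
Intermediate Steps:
q = 377937540 (q = 57630*6558 = 377937540)
q/(-7535 + 25181) = 377937540/(-7535 + 25181) = 377937540/17646 = 377937540*(1/17646) = 3705270/173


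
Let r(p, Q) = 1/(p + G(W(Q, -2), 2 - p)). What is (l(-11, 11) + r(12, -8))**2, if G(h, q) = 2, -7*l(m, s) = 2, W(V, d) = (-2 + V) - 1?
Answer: 9/196 ≈ 0.045918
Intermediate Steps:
W(V, d) = -3 + V
l(m, s) = -2/7 (l(m, s) = -1/7*2 = -2/7)
r(p, Q) = 1/(2 + p) (r(p, Q) = 1/(p + 2) = 1/(2 + p))
(l(-11, 11) + r(12, -8))**2 = (-2/7 + 1/(2 + 12))**2 = (-2/7 + 1/14)**2 = (-3/14)**2 = 9/196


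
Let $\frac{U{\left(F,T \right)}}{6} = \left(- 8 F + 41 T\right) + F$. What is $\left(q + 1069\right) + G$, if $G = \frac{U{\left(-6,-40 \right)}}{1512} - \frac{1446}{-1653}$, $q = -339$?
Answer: $\frac{50301463}{69426} \approx 724.53$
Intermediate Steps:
$U{\left(F,T \right)} = - 42 F + 246 T$ ($U{\left(F,T \right)} = 6 \left(\left(- 8 F + 41 T\right) + F\right) = 6 \left(- 7 F + 41 T\right) = - 42 F + 246 T$)
$G = - \frac{379517}{69426}$ ($G = \frac{\left(-42\right) \left(-6\right) + 246 \left(-40\right)}{1512} - \frac{1446}{-1653} = \left(252 - 9840\right) \frac{1}{1512} - - \frac{482}{551} = \left(-9588\right) \frac{1}{1512} + \frac{482}{551} = - \frac{799}{126} + \frac{482}{551} = - \frac{379517}{69426} \approx -5.4665$)
$\left(q + 1069\right) + G = \left(-339 + 1069\right) - \frac{379517}{69426} = 730 - \frac{379517}{69426} = \frac{50301463}{69426}$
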